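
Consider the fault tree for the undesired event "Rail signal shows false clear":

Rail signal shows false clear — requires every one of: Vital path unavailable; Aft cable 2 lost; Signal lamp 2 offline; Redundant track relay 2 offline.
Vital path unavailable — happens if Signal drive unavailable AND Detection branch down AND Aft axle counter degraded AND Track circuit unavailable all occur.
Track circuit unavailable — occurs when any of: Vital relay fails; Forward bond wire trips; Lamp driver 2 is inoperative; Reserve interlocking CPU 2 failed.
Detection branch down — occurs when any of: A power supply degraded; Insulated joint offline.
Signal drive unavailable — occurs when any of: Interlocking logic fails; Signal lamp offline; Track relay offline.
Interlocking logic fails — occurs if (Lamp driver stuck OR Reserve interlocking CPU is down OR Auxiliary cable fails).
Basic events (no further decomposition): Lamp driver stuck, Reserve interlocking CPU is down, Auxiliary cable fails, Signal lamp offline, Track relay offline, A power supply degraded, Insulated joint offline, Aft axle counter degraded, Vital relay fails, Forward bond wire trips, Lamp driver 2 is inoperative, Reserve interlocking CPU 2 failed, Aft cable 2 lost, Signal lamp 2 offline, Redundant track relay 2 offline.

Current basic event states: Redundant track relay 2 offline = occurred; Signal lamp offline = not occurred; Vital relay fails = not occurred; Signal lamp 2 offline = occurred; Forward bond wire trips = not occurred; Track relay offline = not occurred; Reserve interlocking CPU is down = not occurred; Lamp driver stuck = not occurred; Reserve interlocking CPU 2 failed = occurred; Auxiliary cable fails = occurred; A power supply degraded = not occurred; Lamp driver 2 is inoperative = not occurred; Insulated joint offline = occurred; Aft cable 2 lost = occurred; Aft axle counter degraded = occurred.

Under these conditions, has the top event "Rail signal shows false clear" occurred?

Yes

Interlocking logic fails [OR]: Lamp driver stuck=not, Reserve interlocking CPU is down=not, Auxiliary cable fails=occurs → at least one input occurs → occurs.
Signal drive unavailable [OR]: Interlocking logic fails=occurs, Signal lamp offline=not, Track relay offline=not → at least one input occurs → occurs.
Detection branch down [OR]: A power supply degraded=not, Insulated joint offline=occurs → at least one input occurs → occurs.
Track circuit unavailable [OR]: Vital relay fails=not, Forward bond wire trips=not, Lamp driver 2 is inoperative=not, Reserve interlocking CPU 2 failed=occurs → at least one input occurs → occurs.
Vital path unavailable [AND]: Signal drive unavailable=occurs, Detection branch down=occurs, Aft axle counter degraded=occurs, Track circuit unavailable=occurs → all inputs occur → occurs.
Rail signal shows false clear [AND]: Vital path unavailable=occurs, Aft cable 2 lost=occurs, Signal lamp 2 offline=occurs, Redundant track relay 2 offline=occurs → all inputs occur → occurs.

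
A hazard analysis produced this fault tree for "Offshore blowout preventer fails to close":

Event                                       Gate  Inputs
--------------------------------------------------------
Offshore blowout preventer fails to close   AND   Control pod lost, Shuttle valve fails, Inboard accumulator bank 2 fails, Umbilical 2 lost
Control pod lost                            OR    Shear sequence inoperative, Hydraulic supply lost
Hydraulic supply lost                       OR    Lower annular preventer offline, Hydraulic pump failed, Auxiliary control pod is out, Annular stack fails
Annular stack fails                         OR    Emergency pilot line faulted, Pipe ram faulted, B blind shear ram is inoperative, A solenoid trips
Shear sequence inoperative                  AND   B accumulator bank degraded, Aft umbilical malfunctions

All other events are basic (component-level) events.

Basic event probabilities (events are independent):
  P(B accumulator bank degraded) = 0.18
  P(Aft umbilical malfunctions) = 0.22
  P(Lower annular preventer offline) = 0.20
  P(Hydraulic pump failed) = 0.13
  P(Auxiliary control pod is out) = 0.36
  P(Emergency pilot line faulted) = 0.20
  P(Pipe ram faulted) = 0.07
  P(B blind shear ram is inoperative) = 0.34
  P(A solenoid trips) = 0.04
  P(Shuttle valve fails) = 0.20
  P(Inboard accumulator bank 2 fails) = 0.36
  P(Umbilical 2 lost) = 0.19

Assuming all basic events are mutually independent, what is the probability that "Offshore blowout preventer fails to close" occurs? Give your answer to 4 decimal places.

0.0109

P(Shear sequence inoperative) [AND] = 0.18 × 0.22 = 0.039600
P(Annular stack fails) [OR] = 1 − (1−0.20) × (1−0.07) × (1−0.34) × (1−0.04) = 0.528602
P(Hydraulic supply lost) [OR] = 1 − (1−0.20) × (1−0.13) × (1−0.36) × (1−0.528602) = 0.790020
P(Control pod lost) [OR] = 1 − (1−0.039600) × (1−0.790020) = 0.798335
P(Offshore blowout preventer fails to close) [AND] = 0.798335 × 0.20 × 0.36 × 0.19 = 0.010921
Rounded to 4 decimal places: P(Offshore blowout preventer fails to close) ≈ 0.0109.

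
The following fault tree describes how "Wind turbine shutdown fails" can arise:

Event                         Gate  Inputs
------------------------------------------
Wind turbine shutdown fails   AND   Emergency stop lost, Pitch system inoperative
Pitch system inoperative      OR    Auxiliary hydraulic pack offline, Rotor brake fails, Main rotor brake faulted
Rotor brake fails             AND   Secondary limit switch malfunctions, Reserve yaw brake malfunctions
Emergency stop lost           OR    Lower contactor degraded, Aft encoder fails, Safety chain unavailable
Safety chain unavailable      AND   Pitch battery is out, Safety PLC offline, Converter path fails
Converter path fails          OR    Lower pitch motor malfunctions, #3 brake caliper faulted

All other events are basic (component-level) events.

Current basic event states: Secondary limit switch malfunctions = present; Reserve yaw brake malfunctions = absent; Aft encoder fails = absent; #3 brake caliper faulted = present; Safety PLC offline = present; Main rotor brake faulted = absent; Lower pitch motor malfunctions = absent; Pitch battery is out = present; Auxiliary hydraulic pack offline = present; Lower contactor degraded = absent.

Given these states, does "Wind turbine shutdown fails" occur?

Converter path fails [OR]: Lower pitch motor malfunctions=not, #3 brake caliper faulted=occurs → at least one input occurs → occurs.
Safety chain unavailable [AND]: Pitch battery is out=occurs, Safety PLC offline=occurs, Converter path fails=occurs → all inputs occur → occurs.
Emergency stop lost [OR]: Lower contactor degraded=not, Aft encoder fails=not, Safety chain unavailable=occurs → at least one input occurs → occurs.
Rotor brake fails [AND]: Secondary limit switch malfunctions=occurs, Reserve yaw brake malfunctions=not → not all inputs occur → does not occur.
Pitch system inoperative [OR]: Auxiliary hydraulic pack offline=occurs, Rotor brake fails=not, Main rotor brake faulted=not → at least one input occurs → occurs.
Wind turbine shutdown fails [AND]: Emergency stop lost=occurs, Pitch system inoperative=occurs → all inputs occur → occurs.

Yes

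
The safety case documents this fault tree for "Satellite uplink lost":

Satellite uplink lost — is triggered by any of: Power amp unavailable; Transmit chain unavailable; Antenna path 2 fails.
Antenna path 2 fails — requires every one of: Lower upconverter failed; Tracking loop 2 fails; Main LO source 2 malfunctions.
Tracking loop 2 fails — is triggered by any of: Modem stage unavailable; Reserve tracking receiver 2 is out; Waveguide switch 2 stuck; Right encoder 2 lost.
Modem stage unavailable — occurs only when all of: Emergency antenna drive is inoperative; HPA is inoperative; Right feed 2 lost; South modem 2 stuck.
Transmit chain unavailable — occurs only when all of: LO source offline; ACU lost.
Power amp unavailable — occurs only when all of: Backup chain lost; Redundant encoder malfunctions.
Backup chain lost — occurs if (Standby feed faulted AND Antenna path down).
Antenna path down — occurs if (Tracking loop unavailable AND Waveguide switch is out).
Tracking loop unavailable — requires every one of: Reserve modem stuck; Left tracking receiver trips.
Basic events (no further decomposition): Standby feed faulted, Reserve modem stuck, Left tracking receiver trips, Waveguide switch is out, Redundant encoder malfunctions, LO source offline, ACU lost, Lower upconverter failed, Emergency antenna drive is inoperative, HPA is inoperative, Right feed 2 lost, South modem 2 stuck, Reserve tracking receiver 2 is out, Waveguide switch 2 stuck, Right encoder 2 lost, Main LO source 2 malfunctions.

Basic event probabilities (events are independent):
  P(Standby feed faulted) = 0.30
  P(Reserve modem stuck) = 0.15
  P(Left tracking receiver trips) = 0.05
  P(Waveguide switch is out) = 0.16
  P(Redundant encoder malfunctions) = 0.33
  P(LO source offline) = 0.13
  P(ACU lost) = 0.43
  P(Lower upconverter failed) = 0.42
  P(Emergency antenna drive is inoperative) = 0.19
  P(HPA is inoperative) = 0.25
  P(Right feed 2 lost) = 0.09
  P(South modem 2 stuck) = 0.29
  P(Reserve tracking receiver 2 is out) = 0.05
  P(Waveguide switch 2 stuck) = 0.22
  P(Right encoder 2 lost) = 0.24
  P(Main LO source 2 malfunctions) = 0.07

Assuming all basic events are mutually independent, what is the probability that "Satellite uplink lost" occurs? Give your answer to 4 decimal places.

P(Tracking loop unavailable) [AND] = 0.15 × 0.05 = 0.007500
P(Antenna path down) [AND] = 0.007500 × 0.16 = 0.001200
P(Backup chain lost) [AND] = 0.30 × 0.001200 = 0.000360
P(Power amp unavailable) [AND] = 0.000360 × 0.33 = 0.000119
P(Transmit chain unavailable) [AND] = 0.13 × 0.43 = 0.055900
P(Modem stage unavailable) [AND] = 0.19 × 0.25 × 0.09 × 0.29 = 0.001240
P(Tracking loop 2 fails) [OR] = 1 − (1−0.001240) × (1−0.05) × (1−0.22) × (1−0.24) = 0.437538
P(Antenna path 2 fails) [AND] = 0.42 × 0.437538 × 0.07 = 0.012864
P(Satellite uplink lost) [OR] = 1 − (1−0.000119) × (1−0.055900) × (1−0.012864) = 0.068156
Rounded to 4 decimal places: P(Satellite uplink lost) ≈ 0.0682.

0.0682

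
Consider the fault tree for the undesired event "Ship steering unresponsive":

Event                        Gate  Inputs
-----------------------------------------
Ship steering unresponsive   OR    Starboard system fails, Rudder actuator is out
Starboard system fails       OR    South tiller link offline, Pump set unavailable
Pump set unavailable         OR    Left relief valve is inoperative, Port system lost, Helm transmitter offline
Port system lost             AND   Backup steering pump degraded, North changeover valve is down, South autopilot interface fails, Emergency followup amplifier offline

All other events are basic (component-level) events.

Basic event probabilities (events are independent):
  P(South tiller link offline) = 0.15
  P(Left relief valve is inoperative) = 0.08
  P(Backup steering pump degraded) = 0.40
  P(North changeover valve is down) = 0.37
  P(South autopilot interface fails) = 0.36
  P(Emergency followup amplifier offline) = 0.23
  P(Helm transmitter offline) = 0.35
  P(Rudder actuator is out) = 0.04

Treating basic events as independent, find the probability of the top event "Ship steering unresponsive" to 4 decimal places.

0.5180

P(Port system lost) [AND] = 0.40 × 0.37 × 0.36 × 0.23 = 0.012254
P(Pump set unavailable) [OR] = 1 − (1−0.08) × (1−0.012254) × (1−0.35) = 0.409328
P(Starboard system fails) [OR] = 1 − (1−0.15) × (1−0.409328) = 0.497929
P(Ship steering unresponsive) [OR] = 1 − (1−0.497929) × (1−0.04) = 0.518012
Rounded to 4 decimal places: P(Ship steering unresponsive) ≈ 0.5180.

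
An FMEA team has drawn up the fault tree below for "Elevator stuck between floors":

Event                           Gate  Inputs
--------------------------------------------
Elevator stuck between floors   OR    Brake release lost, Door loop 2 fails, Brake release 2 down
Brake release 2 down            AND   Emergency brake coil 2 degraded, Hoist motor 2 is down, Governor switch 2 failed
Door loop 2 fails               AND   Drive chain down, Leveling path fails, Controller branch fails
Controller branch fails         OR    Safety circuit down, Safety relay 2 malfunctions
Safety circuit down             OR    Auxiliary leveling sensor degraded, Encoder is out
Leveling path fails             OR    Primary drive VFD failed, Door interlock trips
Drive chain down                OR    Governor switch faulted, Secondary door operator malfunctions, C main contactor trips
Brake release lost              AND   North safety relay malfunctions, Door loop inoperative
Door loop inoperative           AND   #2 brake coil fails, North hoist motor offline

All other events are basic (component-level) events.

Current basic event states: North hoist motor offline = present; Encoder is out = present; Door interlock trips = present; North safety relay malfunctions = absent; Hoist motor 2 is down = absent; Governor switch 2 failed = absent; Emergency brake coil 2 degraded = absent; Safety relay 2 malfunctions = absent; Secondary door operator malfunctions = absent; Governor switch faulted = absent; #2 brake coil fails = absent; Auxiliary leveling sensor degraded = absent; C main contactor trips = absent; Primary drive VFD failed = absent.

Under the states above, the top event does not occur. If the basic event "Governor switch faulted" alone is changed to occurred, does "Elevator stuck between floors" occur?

Counterfactual: set "Governor switch faulted" to occurred.
Door loop inoperative [AND]: #2 brake coil fails=not, North hoist motor offline=occurs → not all inputs occur → does not occur.
Brake release lost [AND]: North safety relay malfunctions=not, Door loop inoperative=not → not all inputs occur → does not occur.
Drive chain down [OR]: Governor switch faulted=occurs, Secondary door operator malfunctions=not, C main contactor trips=not → at least one input occurs → occurs.
Leveling path fails [OR]: Primary drive VFD failed=not, Door interlock trips=occurs → at least one input occurs → occurs.
Safety circuit down [OR]: Auxiliary leveling sensor degraded=not, Encoder is out=occurs → at least one input occurs → occurs.
Controller branch fails [OR]: Safety circuit down=occurs, Safety relay 2 malfunctions=not → at least one input occurs → occurs.
Door loop 2 fails [AND]: Drive chain down=occurs, Leveling path fails=occurs, Controller branch fails=occurs → all inputs occur → occurs.
Brake release 2 down [AND]: Emergency brake coil 2 degraded=not, Hoist motor 2 is down=not, Governor switch 2 failed=not → not all inputs occur → does not occur.
Elevator stuck between floors [OR]: Brake release lost=not, Door loop 2 fails=occurs, Brake release 2 down=not → at least one input occurs → occurs.

Yes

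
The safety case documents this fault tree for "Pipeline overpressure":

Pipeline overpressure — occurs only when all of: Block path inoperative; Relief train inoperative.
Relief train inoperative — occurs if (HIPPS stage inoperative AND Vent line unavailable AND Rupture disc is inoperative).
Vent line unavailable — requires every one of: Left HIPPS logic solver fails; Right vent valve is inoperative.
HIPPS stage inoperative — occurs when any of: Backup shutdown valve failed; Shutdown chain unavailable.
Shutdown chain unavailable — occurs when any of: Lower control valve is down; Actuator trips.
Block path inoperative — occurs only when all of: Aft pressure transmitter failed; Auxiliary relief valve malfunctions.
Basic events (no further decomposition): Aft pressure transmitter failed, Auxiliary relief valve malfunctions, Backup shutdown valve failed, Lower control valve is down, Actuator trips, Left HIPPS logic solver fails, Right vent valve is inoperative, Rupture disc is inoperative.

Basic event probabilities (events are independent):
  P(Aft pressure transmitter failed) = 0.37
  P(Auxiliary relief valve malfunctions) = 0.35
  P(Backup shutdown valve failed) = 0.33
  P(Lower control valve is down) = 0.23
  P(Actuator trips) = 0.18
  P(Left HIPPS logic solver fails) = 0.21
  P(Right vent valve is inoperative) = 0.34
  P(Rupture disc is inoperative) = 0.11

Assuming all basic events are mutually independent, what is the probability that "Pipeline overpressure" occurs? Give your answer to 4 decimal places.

P(Block path inoperative) [AND] = 0.37 × 0.35 = 0.129500
P(Shutdown chain unavailable) [OR] = 1 − (1−0.23) × (1−0.18) = 0.368600
P(HIPPS stage inoperative) [OR] = 1 − (1−0.33) × (1−0.368600) = 0.576962
P(Vent line unavailable) [AND] = 0.21 × 0.34 = 0.071400
P(Relief train inoperative) [AND] = 0.576962 × 0.071400 × 0.11 = 0.004531
P(Pipeline overpressure) [AND] = 0.129500 × 0.004531 = 0.000587
Rounded to 4 decimal places: P(Pipeline overpressure) ≈ 0.0006.

0.0006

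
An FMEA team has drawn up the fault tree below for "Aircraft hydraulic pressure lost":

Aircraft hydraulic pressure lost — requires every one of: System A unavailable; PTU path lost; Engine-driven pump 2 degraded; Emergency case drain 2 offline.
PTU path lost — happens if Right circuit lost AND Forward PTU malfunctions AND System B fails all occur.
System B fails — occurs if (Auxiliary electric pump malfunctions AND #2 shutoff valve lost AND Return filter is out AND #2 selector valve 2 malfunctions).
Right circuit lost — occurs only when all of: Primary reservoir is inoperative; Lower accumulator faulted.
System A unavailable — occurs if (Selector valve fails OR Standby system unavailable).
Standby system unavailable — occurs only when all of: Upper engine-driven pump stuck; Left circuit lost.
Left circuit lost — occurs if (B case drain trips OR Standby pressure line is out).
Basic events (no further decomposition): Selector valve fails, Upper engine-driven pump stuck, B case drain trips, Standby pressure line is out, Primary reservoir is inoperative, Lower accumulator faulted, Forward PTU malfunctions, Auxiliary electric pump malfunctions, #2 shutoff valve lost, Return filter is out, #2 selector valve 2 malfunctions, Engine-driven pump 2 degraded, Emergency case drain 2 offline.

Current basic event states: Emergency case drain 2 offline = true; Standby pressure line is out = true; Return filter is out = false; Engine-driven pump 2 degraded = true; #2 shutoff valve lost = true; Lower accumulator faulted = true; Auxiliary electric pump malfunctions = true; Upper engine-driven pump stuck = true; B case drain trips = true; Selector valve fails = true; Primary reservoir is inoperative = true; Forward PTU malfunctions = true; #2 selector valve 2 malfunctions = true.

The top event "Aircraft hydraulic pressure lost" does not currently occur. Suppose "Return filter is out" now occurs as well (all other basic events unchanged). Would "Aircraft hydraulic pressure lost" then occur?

Counterfactual: set "Return filter is out" to occurred.
Left circuit lost [OR]: B case drain trips=occurs, Standby pressure line is out=occurs → at least one input occurs → occurs.
Standby system unavailable [AND]: Upper engine-driven pump stuck=occurs, Left circuit lost=occurs → all inputs occur → occurs.
System A unavailable [OR]: Selector valve fails=occurs, Standby system unavailable=occurs → at least one input occurs → occurs.
Right circuit lost [AND]: Primary reservoir is inoperative=occurs, Lower accumulator faulted=occurs → all inputs occur → occurs.
System B fails [AND]: Auxiliary electric pump malfunctions=occurs, #2 shutoff valve lost=occurs, Return filter is out=occurs, #2 selector valve 2 malfunctions=occurs → all inputs occur → occurs.
PTU path lost [AND]: Right circuit lost=occurs, Forward PTU malfunctions=occurs, System B fails=occurs → all inputs occur → occurs.
Aircraft hydraulic pressure lost [AND]: System A unavailable=occurs, PTU path lost=occurs, Engine-driven pump 2 degraded=occurs, Emergency case drain 2 offline=occurs → all inputs occur → occurs.

Yes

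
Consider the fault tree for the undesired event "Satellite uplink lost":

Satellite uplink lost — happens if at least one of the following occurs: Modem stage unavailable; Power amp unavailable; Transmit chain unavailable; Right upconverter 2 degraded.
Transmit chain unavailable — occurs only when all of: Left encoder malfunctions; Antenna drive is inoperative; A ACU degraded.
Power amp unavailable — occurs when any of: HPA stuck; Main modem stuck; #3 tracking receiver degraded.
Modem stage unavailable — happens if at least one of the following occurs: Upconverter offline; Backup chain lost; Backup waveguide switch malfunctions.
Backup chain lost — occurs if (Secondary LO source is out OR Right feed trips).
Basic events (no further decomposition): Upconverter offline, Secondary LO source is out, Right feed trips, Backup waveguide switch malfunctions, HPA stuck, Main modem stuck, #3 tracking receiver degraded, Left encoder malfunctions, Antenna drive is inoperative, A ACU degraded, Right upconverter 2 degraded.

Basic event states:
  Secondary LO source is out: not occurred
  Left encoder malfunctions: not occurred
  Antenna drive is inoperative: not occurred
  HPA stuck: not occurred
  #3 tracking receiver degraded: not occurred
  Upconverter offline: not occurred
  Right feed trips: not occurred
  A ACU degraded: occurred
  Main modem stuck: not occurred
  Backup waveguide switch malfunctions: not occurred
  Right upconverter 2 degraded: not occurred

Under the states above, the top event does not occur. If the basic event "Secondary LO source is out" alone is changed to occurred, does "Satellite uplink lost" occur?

Yes

Counterfactual: set "Secondary LO source is out" to occurred.
Backup chain lost [OR]: Secondary LO source is out=occurs, Right feed trips=not → at least one input occurs → occurs.
Modem stage unavailable [OR]: Upconverter offline=not, Backup chain lost=occurs, Backup waveguide switch malfunctions=not → at least one input occurs → occurs.
Power amp unavailable [OR]: HPA stuck=not, Main modem stuck=not, #3 tracking receiver degraded=not → no input occurs → does not occur.
Transmit chain unavailable [AND]: Left encoder malfunctions=not, Antenna drive is inoperative=not, A ACU degraded=occurs → not all inputs occur → does not occur.
Satellite uplink lost [OR]: Modem stage unavailable=occurs, Power amp unavailable=not, Transmit chain unavailable=not, Right upconverter 2 degraded=not → at least one input occurs → occurs.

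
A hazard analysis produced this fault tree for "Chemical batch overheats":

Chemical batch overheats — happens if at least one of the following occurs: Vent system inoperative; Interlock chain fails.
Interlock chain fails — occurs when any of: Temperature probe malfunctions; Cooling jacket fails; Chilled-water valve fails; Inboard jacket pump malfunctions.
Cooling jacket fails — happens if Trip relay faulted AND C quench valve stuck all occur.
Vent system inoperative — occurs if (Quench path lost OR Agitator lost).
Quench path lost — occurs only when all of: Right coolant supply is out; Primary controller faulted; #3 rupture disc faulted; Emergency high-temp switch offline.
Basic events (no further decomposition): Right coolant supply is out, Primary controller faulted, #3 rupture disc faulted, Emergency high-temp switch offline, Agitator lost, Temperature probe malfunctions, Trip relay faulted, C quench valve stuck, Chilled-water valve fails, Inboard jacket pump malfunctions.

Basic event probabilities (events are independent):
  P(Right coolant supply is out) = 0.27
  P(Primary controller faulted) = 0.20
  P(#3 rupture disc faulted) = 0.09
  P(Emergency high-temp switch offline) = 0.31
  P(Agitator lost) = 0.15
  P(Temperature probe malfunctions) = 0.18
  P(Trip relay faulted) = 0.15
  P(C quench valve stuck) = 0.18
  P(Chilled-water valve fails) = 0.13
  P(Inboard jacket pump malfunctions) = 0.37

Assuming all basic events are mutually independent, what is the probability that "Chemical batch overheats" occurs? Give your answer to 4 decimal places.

0.6288

P(Quench path lost) [AND] = 0.27 × 0.20 × 0.09 × 0.31 = 0.001507
P(Vent system inoperative) [OR] = 1 − (1−0.001507) × (1−0.15) = 0.151281
P(Cooling jacket fails) [AND] = 0.15 × 0.18 = 0.027000
P(Interlock chain fails) [OR] = 1 − (1−0.18) × (1−0.027000) × (1−0.13) × (1−0.37) = 0.562693
P(Chemical batch overheats) [OR] = 1 − (1−0.151281) × (1−0.562693) = 0.628849
Rounded to 4 decimal places: P(Chemical batch overheats) ≈ 0.6288.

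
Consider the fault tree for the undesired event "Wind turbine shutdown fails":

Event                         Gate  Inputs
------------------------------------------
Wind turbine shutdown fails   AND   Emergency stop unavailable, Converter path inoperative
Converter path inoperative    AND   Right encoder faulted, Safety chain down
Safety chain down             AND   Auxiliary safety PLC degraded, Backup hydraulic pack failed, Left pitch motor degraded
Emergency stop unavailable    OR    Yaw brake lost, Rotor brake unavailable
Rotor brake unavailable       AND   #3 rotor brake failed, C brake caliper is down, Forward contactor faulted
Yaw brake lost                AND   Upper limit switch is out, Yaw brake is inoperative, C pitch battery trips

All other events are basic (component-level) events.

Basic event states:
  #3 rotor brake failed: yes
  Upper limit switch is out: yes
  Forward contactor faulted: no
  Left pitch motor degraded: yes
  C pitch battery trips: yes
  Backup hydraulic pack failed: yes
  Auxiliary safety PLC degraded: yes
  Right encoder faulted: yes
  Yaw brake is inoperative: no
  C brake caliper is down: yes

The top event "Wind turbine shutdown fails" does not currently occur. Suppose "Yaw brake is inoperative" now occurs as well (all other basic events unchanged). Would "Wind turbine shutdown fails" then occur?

Counterfactual: set "Yaw brake is inoperative" to occurred.
Yaw brake lost [AND]: Upper limit switch is out=occurs, Yaw brake is inoperative=occurs, C pitch battery trips=occurs → all inputs occur → occurs.
Rotor brake unavailable [AND]: #3 rotor brake failed=occurs, C brake caliper is down=occurs, Forward contactor faulted=not → not all inputs occur → does not occur.
Emergency stop unavailable [OR]: Yaw brake lost=occurs, Rotor brake unavailable=not → at least one input occurs → occurs.
Safety chain down [AND]: Auxiliary safety PLC degraded=occurs, Backup hydraulic pack failed=occurs, Left pitch motor degraded=occurs → all inputs occur → occurs.
Converter path inoperative [AND]: Right encoder faulted=occurs, Safety chain down=occurs → all inputs occur → occurs.
Wind turbine shutdown fails [AND]: Emergency stop unavailable=occurs, Converter path inoperative=occurs → all inputs occur → occurs.

Yes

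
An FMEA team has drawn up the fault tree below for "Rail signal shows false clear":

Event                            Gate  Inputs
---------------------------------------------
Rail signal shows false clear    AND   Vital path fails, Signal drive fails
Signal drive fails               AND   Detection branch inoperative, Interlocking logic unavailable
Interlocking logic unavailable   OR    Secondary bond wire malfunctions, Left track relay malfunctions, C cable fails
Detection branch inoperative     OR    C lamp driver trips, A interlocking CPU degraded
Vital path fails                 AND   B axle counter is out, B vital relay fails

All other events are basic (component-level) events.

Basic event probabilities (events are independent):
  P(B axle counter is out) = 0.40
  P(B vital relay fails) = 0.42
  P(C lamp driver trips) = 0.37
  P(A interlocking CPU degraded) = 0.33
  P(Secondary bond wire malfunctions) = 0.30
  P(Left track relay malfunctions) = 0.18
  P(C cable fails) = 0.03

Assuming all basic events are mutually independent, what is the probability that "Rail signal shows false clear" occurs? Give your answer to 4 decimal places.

P(Vital path fails) [AND] = 0.40 × 0.42 = 0.168000
P(Detection branch inoperative) [OR] = 1 − (1−0.37) × (1−0.33) = 0.577900
P(Interlocking logic unavailable) [OR] = 1 − (1−0.30) × (1−0.18) × (1−0.03) = 0.443220
P(Signal drive fails) [AND] = 0.577900 × 0.443220 = 0.256137
P(Rail signal shows false clear) [AND] = 0.168000 × 0.256137 = 0.043031
Rounded to 4 decimal places: P(Rail signal shows false clear) ≈ 0.0430.

0.0430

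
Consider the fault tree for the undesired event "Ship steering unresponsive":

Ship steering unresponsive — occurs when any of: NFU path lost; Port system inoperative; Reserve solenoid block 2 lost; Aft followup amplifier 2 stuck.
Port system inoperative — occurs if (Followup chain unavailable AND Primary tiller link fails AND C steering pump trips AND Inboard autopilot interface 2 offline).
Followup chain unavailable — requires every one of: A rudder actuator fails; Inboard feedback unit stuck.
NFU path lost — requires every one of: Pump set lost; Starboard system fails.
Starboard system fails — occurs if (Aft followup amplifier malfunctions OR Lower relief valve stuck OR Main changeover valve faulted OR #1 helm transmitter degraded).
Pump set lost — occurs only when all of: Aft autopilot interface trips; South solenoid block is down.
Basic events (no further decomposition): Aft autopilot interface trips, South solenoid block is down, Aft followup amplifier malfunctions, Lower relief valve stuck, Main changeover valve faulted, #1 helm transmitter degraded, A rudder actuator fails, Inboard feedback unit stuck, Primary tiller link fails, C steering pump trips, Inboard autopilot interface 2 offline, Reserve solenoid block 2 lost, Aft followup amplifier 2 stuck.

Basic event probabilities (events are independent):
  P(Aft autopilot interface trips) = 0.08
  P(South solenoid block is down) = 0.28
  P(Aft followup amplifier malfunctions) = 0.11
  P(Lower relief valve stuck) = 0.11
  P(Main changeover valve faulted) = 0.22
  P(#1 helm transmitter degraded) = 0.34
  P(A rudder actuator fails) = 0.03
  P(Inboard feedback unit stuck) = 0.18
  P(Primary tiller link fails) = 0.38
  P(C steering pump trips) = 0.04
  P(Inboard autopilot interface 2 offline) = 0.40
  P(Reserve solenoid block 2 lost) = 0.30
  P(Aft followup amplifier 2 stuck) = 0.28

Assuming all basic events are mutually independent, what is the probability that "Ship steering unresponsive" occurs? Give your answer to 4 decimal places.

0.5027

P(Pump set lost) [AND] = 0.08 × 0.28 = 0.022400
P(Starboard system fails) [OR] = 1 − (1−0.11) × (1−0.11) × (1−0.22) × (1−0.34) = 0.592227
P(NFU path lost) [AND] = 0.022400 × 0.592227 = 0.013266
P(Followup chain unavailable) [AND] = 0.03 × 0.18 = 0.005400
P(Port system inoperative) [AND] = 0.005400 × 0.38 × 0.04 × 0.40 = 0.000033
P(Ship steering unresponsive) [OR] = 1 − (1−0.013266) × (1−0.000033) × (1−0.30) × (1−0.28) = 0.502702
Rounded to 4 decimal places: P(Ship steering unresponsive) ≈ 0.5027.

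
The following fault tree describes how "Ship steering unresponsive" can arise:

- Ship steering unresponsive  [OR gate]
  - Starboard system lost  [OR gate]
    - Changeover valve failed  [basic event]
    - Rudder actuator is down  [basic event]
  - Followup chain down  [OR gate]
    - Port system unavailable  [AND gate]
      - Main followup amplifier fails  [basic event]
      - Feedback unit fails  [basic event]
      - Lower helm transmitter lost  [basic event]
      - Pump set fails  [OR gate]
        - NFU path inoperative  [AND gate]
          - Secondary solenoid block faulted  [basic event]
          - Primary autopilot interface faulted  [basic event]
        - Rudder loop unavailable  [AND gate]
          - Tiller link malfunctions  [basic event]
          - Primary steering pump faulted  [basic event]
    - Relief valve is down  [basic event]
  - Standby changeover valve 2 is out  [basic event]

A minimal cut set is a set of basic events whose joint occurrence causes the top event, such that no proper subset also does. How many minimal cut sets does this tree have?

Starboard system lost [OR]: union of children's cut sets → 2 cut set(s).
NFU path inoperative [AND]: one cut set from each child combined → 1 × 1 = 1 cut set(s).
Rudder loop unavailable [AND]: one cut set from each child combined → 1 × 1 = 1 cut set(s).
Pump set fails [OR]: union of children's cut sets → 2 cut set(s).
Port system unavailable [AND]: one cut set from each child combined → 1 × 1 × 1 × 2 = 2 cut set(s).
Followup chain down [OR]: union of children's cut sets → 3 cut set(s).
Ship steering unresponsive [OR]: union of children's cut sets → 6 cut set(s).
Minimal cut sets: {Changeover valve failed}; {Rudder actuator is down}; {Feedback unit fails, Lower helm transmitter lost, Main followup amplifier fails, Primary autopilot interface faulted, Secondary solenoid block faulted}; {Feedback unit fails, Lower helm transmitter lost, Main followup amplifier fails, Primary steering pump faulted, Tiller link malfunctions}; {Relief valve is down}; {Standby changeover valve 2 is out}.

6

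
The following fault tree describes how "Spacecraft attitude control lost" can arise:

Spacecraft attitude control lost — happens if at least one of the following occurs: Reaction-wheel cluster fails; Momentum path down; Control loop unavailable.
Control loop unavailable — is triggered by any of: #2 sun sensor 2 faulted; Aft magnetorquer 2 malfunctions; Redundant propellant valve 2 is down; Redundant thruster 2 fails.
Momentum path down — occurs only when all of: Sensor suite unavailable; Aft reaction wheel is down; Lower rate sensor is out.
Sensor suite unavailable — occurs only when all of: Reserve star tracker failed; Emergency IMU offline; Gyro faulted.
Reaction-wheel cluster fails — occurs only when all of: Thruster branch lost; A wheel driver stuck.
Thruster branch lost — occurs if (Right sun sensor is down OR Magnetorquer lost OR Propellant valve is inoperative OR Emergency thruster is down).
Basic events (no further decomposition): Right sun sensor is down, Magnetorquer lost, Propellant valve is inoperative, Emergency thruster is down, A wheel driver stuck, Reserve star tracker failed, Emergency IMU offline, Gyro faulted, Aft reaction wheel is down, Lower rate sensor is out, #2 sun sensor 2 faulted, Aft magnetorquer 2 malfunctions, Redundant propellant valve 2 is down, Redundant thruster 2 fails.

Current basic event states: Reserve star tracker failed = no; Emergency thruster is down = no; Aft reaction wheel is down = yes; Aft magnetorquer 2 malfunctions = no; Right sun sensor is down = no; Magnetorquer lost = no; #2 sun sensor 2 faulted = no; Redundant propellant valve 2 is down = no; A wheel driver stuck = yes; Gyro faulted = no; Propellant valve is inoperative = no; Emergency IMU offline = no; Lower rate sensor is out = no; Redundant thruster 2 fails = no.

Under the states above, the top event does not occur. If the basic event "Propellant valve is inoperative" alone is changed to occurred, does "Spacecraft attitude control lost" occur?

Yes

Counterfactual: set "Propellant valve is inoperative" to occurred.
Thruster branch lost [OR]: Right sun sensor is down=not, Magnetorquer lost=not, Propellant valve is inoperative=occurs, Emergency thruster is down=not → at least one input occurs → occurs.
Reaction-wheel cluster fails [AND]: Thruster branch lost=occurs, A wheel driver stuck=occurs → all inputs occur → occurs.
Sensor suite unavailable [AND]: Reserve star tracker failed=not, Emergency IMU offline=not, Gyro faulted=not → not all inputs occur → does not occur.
Momentum path down [AND]: Sensor suite unavailable=not, Aft reaction wheel is down=occurs, Lower rate sensor is out=not → not all inputs occur → does not occur.
Control loop unavailable [OR]: #2 sun sensor 2 faulted=not, Aft magnetorquer 2 malfunctions=not, Redundant propellant valve 2 is down=not, Redundant thruster 2 fails=not → no input occurs → does not occur.
Spacecraft attitude control lost [OR]: Reaction-wheel cluster fails=occurs, Momentum path down=not, Control loop unavailable=not → at least one input occurs → occurs.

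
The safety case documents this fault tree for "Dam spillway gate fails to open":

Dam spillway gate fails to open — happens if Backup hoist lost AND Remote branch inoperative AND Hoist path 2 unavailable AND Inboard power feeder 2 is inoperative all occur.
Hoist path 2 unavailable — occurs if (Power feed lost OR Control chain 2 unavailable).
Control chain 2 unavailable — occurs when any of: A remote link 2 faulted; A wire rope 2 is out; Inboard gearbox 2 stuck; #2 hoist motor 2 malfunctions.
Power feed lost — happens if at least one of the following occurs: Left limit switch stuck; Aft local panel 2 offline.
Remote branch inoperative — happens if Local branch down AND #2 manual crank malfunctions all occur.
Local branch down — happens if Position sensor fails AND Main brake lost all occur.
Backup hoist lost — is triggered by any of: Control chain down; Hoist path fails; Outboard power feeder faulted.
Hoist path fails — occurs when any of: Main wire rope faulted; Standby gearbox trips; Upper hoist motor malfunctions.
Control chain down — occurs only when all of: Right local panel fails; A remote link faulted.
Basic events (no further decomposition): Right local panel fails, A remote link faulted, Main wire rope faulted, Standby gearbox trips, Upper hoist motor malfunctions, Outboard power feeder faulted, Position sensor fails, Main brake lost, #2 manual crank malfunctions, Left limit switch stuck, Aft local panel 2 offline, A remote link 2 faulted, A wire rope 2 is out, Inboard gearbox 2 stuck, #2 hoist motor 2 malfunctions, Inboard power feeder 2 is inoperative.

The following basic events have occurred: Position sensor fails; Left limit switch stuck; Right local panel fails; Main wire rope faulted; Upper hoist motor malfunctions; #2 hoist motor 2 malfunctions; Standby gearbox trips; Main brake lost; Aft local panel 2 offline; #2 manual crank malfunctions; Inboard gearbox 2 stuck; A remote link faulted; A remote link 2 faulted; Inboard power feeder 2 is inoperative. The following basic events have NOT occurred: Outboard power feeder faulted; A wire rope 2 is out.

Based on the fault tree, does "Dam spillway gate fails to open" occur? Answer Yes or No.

Control chain down [AND]: Right local panel fails=occurs, A remote link faulted=occurs → all inputs occur → occurs.
Hoist path fails [OR]: Main wire rope faulted=occurs, Standby gearbox trips=occurs, Upper hoist motor malfunctions=occurs → at least one input occurs → occurs.
Backup hoist lost [OR]: Control chain down=occurs, Hoist path fails=occurs, Outboard power feeder faulted=not → at least one input occurs → occurs.
Local branch down [AND]: Position sensor fails=occurs, Main brake lost=occurs → all inputs occur → occurs.
Remote branch inoperative [AND]: Local branch down=occurs, #2 manual crank malfunctions=occurs → all inputs occur → occurs.
Power feed lost [OR]: Left limit switch stuck=occurs, Aft local panel 2 offline=occurs → at least one input occurs → occurs.
Control chain 2 unavailable [OR]: A remote link 2 faulted=occurs, A wire rope 2 is out=not, Inboard gearbox 2 stuck=occurs, #2 hoist motor 2 malfunctions=occurs → at least one input occurs → occurs.
Hoist path 2 unavailable [OR]: Power feed lost=occurs, Control chain 2 unavailable=occurs → at least one input occurs → occurs.
Dam spillway gate fails to open [AND]: Backup hoist lost=occurs, Remote branch inoperative=occurs, Hoist path 2 unavailable=occurs, Inboard power feeder 2 is inoperative=occurs → all inputs occur → occurs.

Yes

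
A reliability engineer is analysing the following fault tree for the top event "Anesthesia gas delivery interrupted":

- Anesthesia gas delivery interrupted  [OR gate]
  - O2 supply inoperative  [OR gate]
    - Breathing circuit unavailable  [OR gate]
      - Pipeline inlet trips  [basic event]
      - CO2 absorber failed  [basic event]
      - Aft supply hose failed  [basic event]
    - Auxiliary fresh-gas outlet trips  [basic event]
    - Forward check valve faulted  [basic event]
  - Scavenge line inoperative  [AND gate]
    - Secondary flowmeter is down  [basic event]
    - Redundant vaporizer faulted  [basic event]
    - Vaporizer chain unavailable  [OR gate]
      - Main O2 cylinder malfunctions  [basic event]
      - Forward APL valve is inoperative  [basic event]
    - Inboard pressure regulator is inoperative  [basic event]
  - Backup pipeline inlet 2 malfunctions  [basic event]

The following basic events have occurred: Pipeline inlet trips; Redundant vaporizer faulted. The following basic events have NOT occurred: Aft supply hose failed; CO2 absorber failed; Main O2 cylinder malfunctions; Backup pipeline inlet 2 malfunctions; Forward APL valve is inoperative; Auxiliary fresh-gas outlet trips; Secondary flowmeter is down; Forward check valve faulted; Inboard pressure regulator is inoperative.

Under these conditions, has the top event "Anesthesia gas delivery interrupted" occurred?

Yes

Breathing circuit unavailable [OR]: Pipeline inlet trips=occurs, CO2 absorber failed=not, Aft supply hose failed=not → at least one input occurs → occurs.
O2 supply inoperative [OR]: Breathing circuit unavailable=occurs, Auxiliary fresh-gas outlet trips=not, Forward check valve faulted=not → at least one input occurs → occurs.
Vaporizer chain unavailable [OR]: Main O2 cylinder malfunctions=not, Forward APL valve is inoperative=not → no input occurs → does not occur.
Scavenge line inoperative [AND]: Secondary flowmeter is down=not, Redundant vaporizer faulted=occurs, Vaporizer chain unavailable=not, Inboard pressure regulator is inoperative=not → not all inputs occur → does not occur.
Anesthesia gas delivery interrupted [OR]: O2 supply inoperative=occurs, Scavenge line inoperative=not, Backup pipeline inlet 2 malfunctions=not → at least one input occurs → occurs.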